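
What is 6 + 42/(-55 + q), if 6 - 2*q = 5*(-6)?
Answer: 180/37 ≈ 4.8649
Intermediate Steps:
q = 18 (q = 3 - 5*(-6)/2 = 3 - ½*(-30) = 3 + 15 = 18)
6 + 42/(-55 + q) = 6 + 42/(-55 + 18) = 6 + 42/(-37) = 6 - 1/37*42 = 6 - 42/37 = 180/37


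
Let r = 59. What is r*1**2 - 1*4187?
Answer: -4128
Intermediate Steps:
r*1**2 - 1*4187 = 59*1**2 - 1*4187 = 59*1 - 4187 = 59 - 4187 = -4128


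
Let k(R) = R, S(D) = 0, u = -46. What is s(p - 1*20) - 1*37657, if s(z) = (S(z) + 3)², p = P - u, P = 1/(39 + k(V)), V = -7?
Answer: -37648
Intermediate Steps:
P = 1/32 (P = 1/(39 - 7) = 1/32 ≈ 0.031250)
p = 1473/32 (p = 1/32 - 1*(-46) = 1/32 + 46 = 1473/32 ≈ 46.031)
s(z) = 9 (s(z) = (0 + 3)² = 3² = 9)
s(p - 1*20) - 1*37657 = 9 - 1*37657 = 9 - 37657 = -37648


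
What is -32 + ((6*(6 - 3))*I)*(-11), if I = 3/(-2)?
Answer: 265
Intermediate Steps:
I = -3/2 (I = 3*(-½) = -3/2 ≈ -1.5000)
-32 + ((6*(6 - 3))*I)*(-11) = -32 + ((6*(6 - 3))*(-3/2))*(-11) = -32 + ((6*3)*(-3/2))*(-11) = -32 + (18*(-3/2))*(-11) = -32 - 27*(-11) = -32 + 297 = 265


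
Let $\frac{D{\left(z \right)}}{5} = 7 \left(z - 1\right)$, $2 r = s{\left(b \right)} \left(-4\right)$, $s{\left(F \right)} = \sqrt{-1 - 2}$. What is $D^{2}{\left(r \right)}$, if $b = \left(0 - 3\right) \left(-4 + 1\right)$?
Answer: $-13475 + 4900 i \sqrt{3} \approx -13475.0 + 8487.0 i$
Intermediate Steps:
$b = 9$ ($b = \left(-3\right) \left(-3\right) = 9$)
$s{\left(F \right)} = i \sqrt{3}$ ($s{\left(F \right)} = \sqrt{-3} = i \sqrt{3}$)
$r = - 2 i \sqrt{3}$ ($r = \frac{i \sqrt{3} \left(-4\right)}{2} = \frac{\left(-4\right) i \sqrt{3}}{2} = - 2 i \sqrt{3} \approx - 3.4641 i$)
$D{\left(z \right)} = -35 + 35 z$ ($D{\left(z \right)} = 5 \cdot 7 \left(z - 1\right) = 5 \cdot 7 \left(-1 + z\right) = 5 \left(-7 + 7 z\right) = -35 + 35 z$)
$D^{2}{\left(r \right)} = \left(-35 + 35 \left(- 2 i \sqrt{3}\right)\right)^{2} = \left(-35 - 70 i \sqrt{3}\right)^{2}$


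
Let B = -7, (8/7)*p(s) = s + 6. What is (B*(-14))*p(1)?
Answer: 2401/4 ≈ 600.25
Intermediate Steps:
p(s) = 21/4 + 7*s/8 (p(s) = 7*(s + 6)/8 = 7*(6 + s)/8 = 21/4 + 7*s/8)
(B*(-14))*p(1) = (-7*(-14))*(21/4 + (7/8)*1) = 98*(21/4 + 7/8) = 98*(49/8) = 2401/4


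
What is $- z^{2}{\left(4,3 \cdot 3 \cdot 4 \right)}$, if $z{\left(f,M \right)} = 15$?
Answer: $-225$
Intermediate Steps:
$- z^{2}{\left(4,3 \cdot 3 \cdot 4 \right)} = - 15^{2} = \left(-1\right) 225 = -225$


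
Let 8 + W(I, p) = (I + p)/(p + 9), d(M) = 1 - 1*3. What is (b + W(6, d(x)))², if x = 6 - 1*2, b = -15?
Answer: 24649/49 ≈ 503.04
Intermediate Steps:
x = 4 (x = 6 - 2 = 4)
d(M) = -2 (d(M) = 1 - 3 = -2)
W(I, p) = -8 + (I + p)/(9 + p) (W(I, p) = -8 + (I + p)/(p + 9) = -8 + (I + p)/(9 + p))
(b + W(6, d(x)))² = (-15 + (-72 + 6 - 7*(-2))/(9 - 2))² = (-15 + (-72 + 6 + 14)/7)² = (-15 + (⅐)*(-52))² = (-15 - 52/7)² = (-157/7)² = 24649/49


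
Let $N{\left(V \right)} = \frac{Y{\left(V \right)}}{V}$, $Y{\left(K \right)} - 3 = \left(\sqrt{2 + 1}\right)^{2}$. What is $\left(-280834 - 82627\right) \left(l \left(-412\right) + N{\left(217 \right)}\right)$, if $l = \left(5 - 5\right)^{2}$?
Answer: $- \frac{311538}{31} \approx -10050.0$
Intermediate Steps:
$Y{\left(K \right)} = 6$ ($Y{\left(K \right)} = 3 + \left(\sqrt{2 + 1}\right)^{2} = 3 + \left(\sqrt{3}\right)^{2} = 3 + 3 = 6$)
$N{\left(V \right)} = \frac{6}{V}$
$l = 0$ ($l = 0^{2} = 0$)
$\left(-280834 - 82627\right) \left(l \left(-412\right) + N{\left(217 \right)}\right) = \left(-280834 - 82627\right) \left(0 \left(-412\right) + \frac{6}{217}\right) = - 363461 \left(0 + 6 \cdot \frac{1}{217}\right) = - 363461 \left(0 + \frac{6}{217}\right) = \left(-363461\right) \frac{6}{217} = - \frac{311538}{31}$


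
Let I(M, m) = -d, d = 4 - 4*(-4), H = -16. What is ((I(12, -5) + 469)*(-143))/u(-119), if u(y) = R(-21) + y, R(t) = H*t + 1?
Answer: -64207/218 ≈ -294.53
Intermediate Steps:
d = 20 (d = 4 + 16 = 20)
I(M, m) = -20 (I(M, m) = -1*20 = -20)
R(t) = 1 - 16*t (R(t) = -16*t + 1 = 1 - 16*t)
u(y) = 337 + y (u(y) = (1 - 16*(-21)) + y = (1 + 336) + y = 337 + y)
((I(12, -5) + 469)*(-143))/u(-119) = ((-20 + 469)*(-143))/(337 - 119) = (449*(-143))/218 = -64207*1/218 = -64207/218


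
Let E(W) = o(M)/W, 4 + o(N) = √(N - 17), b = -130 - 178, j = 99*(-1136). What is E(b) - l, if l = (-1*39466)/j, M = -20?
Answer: -133019/393624 - I*√37/308 ≈ -0.33793 - 0.019749*I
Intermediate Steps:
j = -112464
b = -308
o(N) = -4 + √(-17 + N) (o(N) = -4 + √(N - 17) = -4 + √(-17 + N))
E(W) = (-4 + I*√37)/W (E(W) = (-4 + √(-17 - 20))/W = (-4 + √(-37))/W = (-4 + I*√37)/W)
l = 19733/56232 (l = -1*39466/(-112464) = -39466*(-1/112464) = 19733/56232 ≈ 0.35092)
E(b) - l = (-4 + I*√37)/(-308) - 1*19733/56232 = -(-4 + I*√37)/308 - 19733/56232 = (1/77 - I*√37/308) - 19733/56232 = -133019/393624 - I*√37/308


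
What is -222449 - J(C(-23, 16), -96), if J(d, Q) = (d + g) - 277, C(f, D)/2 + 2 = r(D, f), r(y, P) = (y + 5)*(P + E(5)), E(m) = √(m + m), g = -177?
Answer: -221025 - 42*√10 ≈ -2.2116e+5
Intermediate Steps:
E(m) = √2*√m (E(m) = √(2*m) = √2*√m)
r(y, P) = (5 + y)*(P + √10) (r(y, P) = (y + 5)*(P + √2*√5) = (5 + y)*(P + √10))
C(f, D) = -4 + 10*f + 10*√10 + 2*D*f + 2*D*√10 (C(f, D) = -4 + 2*(5*f + 5*√10 + f*D + D*√10) = -4 + 2*(5*f + 5*√10 + D*f + D*√10) = -4 + (10*f + 10*√10 + 2*D*f + 2*D*√10) = -4 + 10*f + 10*√10 + 2*D*f + 2*D*√10)
J(d, Q) = -454 + d (J(d, Q) = (d - 177) - 277 = (-177 + d) - 277 = -454 + d)
-222449 - J(C(-23, 16), -96) = -222449 - (-454 + (-4 + 10*(-23) + 10*√10 + 2*16*(-23) + 2*16*√10)) = -222449 - (-454 + (-4 - 230 + 10*√10 - 736 + 32*√10)) = -222449 - (-454 + (-970 + 42*√10)) = -222449 - (-1424 + 42*√10) = -222449 + (1424 - 42*√10) = -221025 - 42*√10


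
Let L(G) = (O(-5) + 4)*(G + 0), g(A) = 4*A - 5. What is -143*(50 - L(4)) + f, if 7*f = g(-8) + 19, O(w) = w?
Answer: -54072/7 ≈ -7724.6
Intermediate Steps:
g(A) = -5 + 4*A
L(G) = -G (L(G) = (-5 + 4)*(G + 0) = -G)
f = -18/7 (f = ((-5 + 4*(-8)) + 19)/7 = ((-5 - 32) + 19)/7 = (-37 + 19)/7 = (⅐)*(-18) = -18/7 ≈ -2.5714)
-143*(50 - L(4)) + f = -143*(50 - (-1)*4) - 18/7 = -143*(50 - 1*(-4)) - 18/7 = -143*(50 + 4) - 18/7 = -143*54 - 18/7 = -7722 - 18/7 = -54072/7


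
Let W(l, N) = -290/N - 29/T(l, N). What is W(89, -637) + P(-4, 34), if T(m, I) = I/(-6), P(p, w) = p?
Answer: -2432/637 ≈ -3.8179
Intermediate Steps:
T(m, I) = -I/6 (T(m, I) = I*(-⅙) = -I/6)
W(l, N) = -116/N (W(l, N) = -290/N - 29*(-6/N) = -290/N - (-174)/N = -290/N + 174/N = -116/N)
W(89, -637) + P(-4, 34) = -116/(-637) - 4 = -116*(-1/637) - 4 = 116/637 - 4 = -2432/637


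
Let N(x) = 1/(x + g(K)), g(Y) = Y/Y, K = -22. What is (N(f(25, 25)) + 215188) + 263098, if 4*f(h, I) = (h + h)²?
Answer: 299407037/626 ≈ 4.7829e+5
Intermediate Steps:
f(h, I) = h² (f(h, I) = (h + h)²/4 = (2*h)²/4 = (4*h²)/4 = h²)
g(Y) = 1
N(x) = 1/(1 + x) (N(x) = 1/(x + 1) = 1/(1 + x))
(N(f(25, 25)) + 215188) + 263098 = (1/(1 + 25²) + 215188) + 263098 = (1/(1 + 625) + 215188) + 263098 = (1/626 + 215188) + 263098 = 134707689/626 + 263098 = 299407037/626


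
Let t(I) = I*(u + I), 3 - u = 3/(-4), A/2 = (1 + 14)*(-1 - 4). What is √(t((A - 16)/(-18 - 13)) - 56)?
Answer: 5*I*√1114/62 ≈ 2.6917*I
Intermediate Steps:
A = -150 (A = 2*((1 + 14)*(-1 - 4)) = 2*(15*(-5)) = 2*(-75) = -150)
u = 15/4 (u = 3 - 3/(-4) = 3 - 3*(-1)/4 = 3 - 1*(-¾) = 3 + ¾ = 15/4 ≈ 3.7500)
t(I) = I*(15/4 + I)
√(t((A - 16)/(-18 - 13)) - 56) = √(((-150 - 16)/(-18 - 13))*(15 + 4*((-150 - 16)/(-18 - 13)))/4 - 56) = √((-166/(-31))*(15 + 4*(-166/(-31)))/4 - 56) = √((-166*(-1/31))*(15 + 4*(-166*(-1/31)))/4 - 56) = √((¼)*(166/31)*(15 + 4*(166/31)) - 56) = √((¼)*(166/31)*(15 + 664/31) - 56) = √((¼)*(166/31)*(1129/31) - 56) = √(93707/1922 - 56) = √(-13925/1922) = 5*I*√1114/62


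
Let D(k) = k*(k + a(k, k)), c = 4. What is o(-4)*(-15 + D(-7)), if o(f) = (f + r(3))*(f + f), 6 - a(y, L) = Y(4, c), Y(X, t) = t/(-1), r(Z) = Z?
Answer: -288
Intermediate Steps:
Y(X, t) = -t (Y(X, t) = t*(-1) = -t)
a(y, L) = 10 (a(y, L) = 6 - (-1)*4 = 6 - 1*(-4) = 6 + 4 = 10)
D(k) = k*(10 + k) (D(k) = k*(k + 10) = k*(10 + k))
o(f) = 2*f*(3 + f) (o(f) = (f + 3)*(f + f) = (3 + f)*(2*f) = 2*f*(3 + f))
o(-4)*(-15 + D(-7)) = (2*(-4)*(3 - 4))*(-15 - 7*(10 - 7)) = (2*(-4)*(-1))*(-15 - 7*3) = 8*(-15 - 21) = 8*(-36) = -288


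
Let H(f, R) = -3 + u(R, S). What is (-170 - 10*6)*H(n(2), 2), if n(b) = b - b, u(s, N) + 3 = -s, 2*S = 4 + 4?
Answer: 1840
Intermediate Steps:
S = 4 (S = (4 + 4)/2 = (1/2)*8 = 4)
u(s, N) = -3 - s
n(b) = 0
H(f, R) = -6 - R (H(f, R) = -3 + (-3 - R) = -6 - R)
(-170 - 10*6)*H(n(2), 2) = (-170 - 10*6)*(-6 - 1*2) = (-170 - 60)*(-6 - 2) = -230*(-8) = 1840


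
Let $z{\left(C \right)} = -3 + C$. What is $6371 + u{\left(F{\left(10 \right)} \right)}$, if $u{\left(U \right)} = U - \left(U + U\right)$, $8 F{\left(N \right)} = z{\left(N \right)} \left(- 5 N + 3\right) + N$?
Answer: $\frac{51287}{8} \approx 6410.9$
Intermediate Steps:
$F{\left(N \right)} = \frac{N}{8} + \frac{\left(-3 + N\right) \left(3 - 5 N\right)}{8}$ ($F{\left(N \right)} = \frac{\left(-3 + N\right) \left(- 5 N + 3\right) + N}{8} = \frac{\left(-3 + N\right) \left(3 - 5 N\right) + N}{8} = \frac{N + \left(-3 + N\right) \left(3 - 5 N\right)}{8} = \frac{N}{8} + \frac{\left(-3 + N\right) \left(3 - 5 N\right)}{8}$)
$u{\left(U \right)} = - U$ ($u{\left(U \right)} = U - 2 U = - U$)
$6371 + u{\left(F{\left(10 \right)} \right)} = 6371 - \left(- \frac{9}{8} - \frac{5 \cdot 10^{2}}{8} + \frac{19}{8} \cdot 10\right) = 6371 - \left(- \frac{9}{8} - \frac{125}{2} + \frac{95}{4}\right) = 6371 - - \frac{319}{8} = 6371 + \frac{319}{8} = \frac{51287}{8}$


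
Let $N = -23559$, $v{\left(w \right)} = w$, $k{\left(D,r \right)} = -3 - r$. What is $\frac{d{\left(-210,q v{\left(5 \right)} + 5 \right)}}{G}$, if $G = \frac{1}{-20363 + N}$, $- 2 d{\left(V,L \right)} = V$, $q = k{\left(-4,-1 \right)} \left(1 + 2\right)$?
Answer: $-4611810$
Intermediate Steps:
$q = -6$ ($q = \left(-3 - -1\right) \left(1 + 2\right) = \left(-3 + 1\right) 3 = \left(-2\right) 3 = -6$)
$d{\left(V,L \right)} = - \frac{V}{2}$
$G = - \frac{1}{43922}$ ($G = \frac{1}{-20363 - 23559} = \frac{1}{-43922} = - \frac{1}{43922} \approx -2.2768 \cdot 10^{-5}$)
$\frac{d{\left(-210,q v{\left(5 \right)} + 5 \right)}}{G} = \frac{\left(- \frac{1}{2}\right) \left(-210\right)}{- \frac{1}{43922}} = 105 \left(-43922\right) = -4611810$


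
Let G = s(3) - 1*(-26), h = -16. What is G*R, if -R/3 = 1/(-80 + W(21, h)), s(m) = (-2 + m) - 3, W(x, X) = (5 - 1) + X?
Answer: 18/23 ≈ 0.78261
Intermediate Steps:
W(x, X) = 4 + X
s(m) = -5 + m
R = 3/92 (R = -3/(-80 + (4 - 16)) = -3/(-80 - 12) = -3/(-92) = -3*(-1/92) = 3/92 ≈ 0.032609)
G = 24 (G = (-5 + 3) - 1*(-26) = -2 + 26 = 24)
G*R = 24*(3/92) = 18/23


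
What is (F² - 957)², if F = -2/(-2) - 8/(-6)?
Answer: 73342096/81 ≈ 9.0546e+5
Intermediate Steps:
F = 7/3 (F = -2*(-½) - 8*(-⅙) = 1 + 4/3 = 7/3 ≈ 2.3333)
(F² - 957)² = ((7/3)² - 957)² = (49/9 - 957)² = (-8564/9)² = 73342096/81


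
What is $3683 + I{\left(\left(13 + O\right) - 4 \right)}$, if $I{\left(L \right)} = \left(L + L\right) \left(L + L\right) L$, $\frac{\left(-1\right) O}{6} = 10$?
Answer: $-526921$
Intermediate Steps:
$O = -60$ ($O = \left(-6\right) 10 = -60$)
$I{\left(L \right)} = 4 L^{3}$ ($I{\left(L \right)} = 2 L 2 L L = 4 L^{2} L = 4 L^{3}$)
$3683 + I{\left(\left(13 + O\right) - 4 \right)} = 3683 + 4 \left(\left(13 - 60\right) - 4\right)^{3} = 3683 + 4 \left(-47 - 4\right)^{3} = 3683 + 4 \left(-51\right)^{3} = 3683 + 4 \left(-132651\right) = 3683 - 530604 = -526921$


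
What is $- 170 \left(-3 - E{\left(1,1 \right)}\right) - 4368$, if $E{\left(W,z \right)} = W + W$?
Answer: $-3518$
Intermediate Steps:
$E{\left(W,z \right)} = 2 W$
$- 170 \left(-3 - E{\left(1,1 \right)}\right) - 4368 = - 170 \left(-3 - 2 \cdot 1\right) - 4368 = - 170 \left(-3 - 2\right) - 4368 = \left(-170\right) \left(-5\right) - 4368 = 850 - 4368 = -3518$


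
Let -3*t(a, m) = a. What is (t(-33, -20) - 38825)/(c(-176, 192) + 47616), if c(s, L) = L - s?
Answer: -19407/23992 ≈ -0.80889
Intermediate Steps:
t(a, m) = -a/3
(t(-33, -20) - 38825)/(c(-176, 192) + 47616) = (-⅓*(-33) - 38825)/((192 - 1*(-176)) + 47616) = (11 - 38825)/((192 + 176) + 47616) = -38814/(368 + 47616) = -38814/47984 = -38814*1/47984 = -19407/23992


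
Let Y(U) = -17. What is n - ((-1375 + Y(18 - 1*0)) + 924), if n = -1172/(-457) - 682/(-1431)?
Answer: 308045362/653967 ≈ 471.04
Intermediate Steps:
n = 1988806/653967 (n = -1172*(-1/457) - 682*(-1/1431) = 1172/457 + 682/1431 = 1988806/653967 ≈ 3.0411)
n - ((-1375 + Y(18 - 1*0)) + 924) = 1988806/653967 - ((-1375 - 17) + 924) = 1988806/653967 - (-1392 + 924) = 1988806/653967 - 1*(-468) = 1988806/653967 + 468 = 308045362/653967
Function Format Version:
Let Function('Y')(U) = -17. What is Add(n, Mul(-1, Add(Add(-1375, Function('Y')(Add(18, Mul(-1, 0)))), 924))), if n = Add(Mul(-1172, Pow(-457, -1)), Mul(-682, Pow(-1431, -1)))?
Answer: Rational(308045362, 653967) ≈ 471.04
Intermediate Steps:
n = Rational(1988806, 653967) (n = Add(Mul(-1172, Rational(-1, 457)), Mul(-682, Rational(-1, 1431))) = Add(Rational(1172, 457), Rational(682, 1431)) = Rational(1988806, 653967) ≈ 3.0411)
Add(n, Mul(-1, Add(Add(-1375, Function('Y')(Add(18, Mul(-1, 0)))), 924))) = Add(Rational(1988806, 653967), Mul(-1, Add(Add(-1375, -17), 924))) = Add(Rational(1988806, 653967), Mul(-1, Add(-1392, 924))) = Add(Rational(1988806, 653967), Mul(-1, -468)) = Add(Rational(1988806, 653967), 468) = Rational(308045362, 653967)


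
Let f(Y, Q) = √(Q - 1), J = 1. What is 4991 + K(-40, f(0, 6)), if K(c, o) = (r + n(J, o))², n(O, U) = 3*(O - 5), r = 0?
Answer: 5135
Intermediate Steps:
f(Y, Q) = √(-1 + Q)
n(O, U) = -15 + 3*O (n(O, U) = 3*(-5 + O) = -15 + 3*O)
K(c, o) = 144 (K(c, o) = (0 + (-15 + 3*1))² = (0 + (-15 + 3))² = (0 - 12)² = (-12)² = 144)
4991 + K(-40, f(0, 6)) = 4991 + 144 = 5135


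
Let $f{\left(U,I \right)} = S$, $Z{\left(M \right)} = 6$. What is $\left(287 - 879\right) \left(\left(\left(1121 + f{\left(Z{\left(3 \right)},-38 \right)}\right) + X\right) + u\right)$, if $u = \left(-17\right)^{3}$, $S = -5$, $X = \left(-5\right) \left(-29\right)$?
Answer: $2161984$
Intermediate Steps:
$X = 145$
$f{\left(U,I \right)} = -5$
$u = -4913$
$\left(287 - 879\right) \left(\left(\left(1121 + f{\left(Z{\left(3 \right)},-38 \right)}\right) + X\right) + u\right) = \left(287 - 879\right) \left(\left(\left(1121 - 5\right) + 145\right) - 4913\right) = - 592 \left(\left(1116 + 145\right) - 4913\right) = - 592 \left(1261 - 4913\right) = \left(-592\right) \left(-3652\right) = 2161984$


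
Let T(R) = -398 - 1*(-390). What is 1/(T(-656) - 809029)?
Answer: -1/809037 ≈ -1.2360e-6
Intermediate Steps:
T(R) = -8 (T(R) = -398 + 390 = -8)
1/(T(-656) - 809029) = 1/(-8 - 809029) = 1/(-809037) = -1/809037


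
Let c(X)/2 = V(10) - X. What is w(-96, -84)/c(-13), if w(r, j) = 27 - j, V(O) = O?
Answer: 111/46 ≈ 2.4130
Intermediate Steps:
c(X) = 20 - 2*X (c(X) = 2*(10 - X) = 20 - 2*X)
w(-96, -84)/c(-13) = (27 - 1*(-84))/(20 - 2*(-13)) = (27 + 84)/(20 + 26) = 111/46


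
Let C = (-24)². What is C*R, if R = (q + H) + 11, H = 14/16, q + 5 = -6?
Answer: 504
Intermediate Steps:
q = -11 (q = -5 - 6 = -11)
H = 7/8 (H = 14*(1/16) = 7/8 ≈ 0.87500)
C = 576
R = 7/8 (R = (-11 + 7/8) + 11 = -81/8 + 11 = 7/8 ≈ 0.87500)
C*R = 576*(7/8) = 504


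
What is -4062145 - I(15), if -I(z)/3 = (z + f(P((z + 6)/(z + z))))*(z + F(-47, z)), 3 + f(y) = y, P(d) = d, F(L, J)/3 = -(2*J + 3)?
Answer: -20326727/5 ≈ -4.0653e+6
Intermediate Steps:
F(L, J) = -9 - 6*J (F(L, J) = 3*(-(2*J + 3)) = 3*(-(3 + 2*J)) = 3*(-3 - 2*J) = -9 - 6*J)
f(y) = -3 + y
I(z) = -3*(-9 - 5*z)*(-3 + z + (6 + z)/(2*z)) (I(z) = -3*(z + (-3 + (z + 6)/(z + z)))*(z + (-9 - 6*z)) = -3*(z + (-3 + (6 + z)/((2*z))))*(-9 - 5*z) = -3*(z + (-3 + (6 + z)*(1/(2*z))))*(-9 - 5*z) = -3*(z + (-3 + (6 + z)/(2*z)))*(-9 - 5*z) = -3*(-3 + z + (6 + z)/(2*z))*(-9 - 5*z) = -3*(-9 - 5*z)*(-3 + z + (6 + z)/(2*z)))
-4062145 - I(15) = -4062145 - (-45/2 + 15*15² + 81/15 - 21/2*15) = -4062145 - (-45/2 + 15*225 + 81*(1/15) - 315/2) = -4062145 - (-45/2 + 3375 + 27/5 - 315/2) = -4062145 - 1*16002/5 = -4062145 - 16002/5 = -20326727/5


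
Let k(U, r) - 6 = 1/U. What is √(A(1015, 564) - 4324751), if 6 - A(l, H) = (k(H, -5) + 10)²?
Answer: I*√1375765536145/564 ≈ 2079.7*I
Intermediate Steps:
k(U, r) = 6 + 1/U
A(l, H) = 6 - (16 + 1/H)² (A(l, H) = 6 - ((6 + 1/H) + 10)² = 6 - (16 + 1/H)²)
√(A(1015, 564) - 4324751) = √((6 - 1*(1 + 16*564)²/564²) - 4324751) = √((6 - 1*1/318096*(1 + 9024)²) - 4324751) = √((6 - 1*1/318096*9025²) - 4324751) = √((6 - 1*1/318096*81450625) - 4324751) = √((6 - 81450625/318096) - 4324751) = √(-79542049/318096 - 4324751) = √(-1375765536145/318096) = I*√1375765536145/564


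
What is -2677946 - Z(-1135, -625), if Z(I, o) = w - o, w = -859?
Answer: -2677712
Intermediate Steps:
Z(I, o) = -859 - o
-2677946 - Z(-1135, -625) = -2677946 - (-859 - 1*(-625)) = -2677946 - (-859 + 625) = -2677946 - 1*(-234) = -2677946 + 234 = -2677712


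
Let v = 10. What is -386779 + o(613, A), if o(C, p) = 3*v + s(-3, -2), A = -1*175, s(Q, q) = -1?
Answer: -386750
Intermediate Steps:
A = -175
o(C, p) = 29 (o(C, p) = 3*10 - 1 = 30 - 1 = 29)
-386779 + o(613, A) = -386779 + 29 = -386750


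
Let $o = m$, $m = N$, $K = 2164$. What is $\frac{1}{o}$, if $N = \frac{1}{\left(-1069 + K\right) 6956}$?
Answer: $7616820$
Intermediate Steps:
$N = \frac{1}{7616820}$ ($N = \frac{1}{\left(-1069 + 2164\right) 6956} = \frac{1}{1095} \cdot \frac{1}{6956} = \frac{1}{7616820} \approx 1.3129 \cdot 10^{-7}$)
$m = \frac{1}{7616820} \approx 1.3129 \cdot 10^{-7}$
$o = \frac{1}{7616820} \approx 1.3129 \cdot 10^{-7}$
$\frac{1}{o} = \frac{1}{\frac{1}{7616820}} = 7616820$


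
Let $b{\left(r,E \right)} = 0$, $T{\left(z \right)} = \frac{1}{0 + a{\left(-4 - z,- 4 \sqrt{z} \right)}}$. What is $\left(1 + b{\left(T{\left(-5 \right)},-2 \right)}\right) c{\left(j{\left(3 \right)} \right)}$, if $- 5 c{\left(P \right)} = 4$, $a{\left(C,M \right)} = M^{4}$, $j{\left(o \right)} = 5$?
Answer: $- \frac{4}{5} \approx -0.8$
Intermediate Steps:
$T{\left(z \right)} = \frac{1}{256 z^{2}}$ ($T{\left(z \right)} = \frac{1}{0 + \left(- 4 \sqrt{z}\right)^{4}} = \frac{1}{0 + 256 z^{2}} = \frac{1}{256 z^{2}}$)
$c{\left(P \right)} = - \frac{4}{5}$ ($c{\left(P \right)} = \left(- \frac{1}{5}\right) 4 = - \frac{4}{5}$)
$\left(1 + b{\left(T{\left(-5 \right)},-2 \right)}\right) c{\left(j{\left(3 \right)} \right)} = \left(1 + 0\right) \left(- \frac{4}{5}\right) = 1 \left(- \frac{4}{5}\right) = - \frac{4}{5}$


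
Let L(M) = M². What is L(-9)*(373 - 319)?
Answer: 4374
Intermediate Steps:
L(-9)*(373 - 319) = (-9)²*(373 - 319) = 81*54 = 4374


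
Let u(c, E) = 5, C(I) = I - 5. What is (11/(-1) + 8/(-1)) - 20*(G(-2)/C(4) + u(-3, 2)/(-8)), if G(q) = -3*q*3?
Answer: 707/2 ≈ 353.50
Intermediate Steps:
C(I) = -5 + I
G(q) = -9*q
(11/(-1) + 8/(-1)) - 20*(G(-2)/C(4) + u(-3, 2)/(-8)) = (11/(-1) + 8/(-1)) - 20*((-9*(-2))/(-5 + 4) + 5/(-8)) = (11*(-1) + 8*(-1)) - 20*(18/(-1) + 5*(-⅛)) = (-11 - 8) - 20*(18*(-1) - 5/8) = -19 - 20*(-18 - 5/8) = -19 - 20*(-149/8) = -19 + 745/2 = 707/2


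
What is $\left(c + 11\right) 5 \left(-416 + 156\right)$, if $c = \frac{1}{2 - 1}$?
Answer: $-15600$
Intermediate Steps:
$c = 1$ ($c = 1^{-1} = 1$)
$\left(c + 11\right) 5 \left(-416 + 156\right) = \left(1 + 11\right) 5 \left(-416 + 156\right) = 12 \cdot 5 \left(-260\right) = 60 \left(-260\right) = -15600$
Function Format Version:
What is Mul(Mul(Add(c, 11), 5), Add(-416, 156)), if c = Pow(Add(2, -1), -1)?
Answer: -15600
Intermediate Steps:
c = 1 (c = Pow(1, -1) = 1)
Mul(Mul(Add(c, 11), 5), Add(-416, 156)) = Mul(Mul(Add(1, 11), 5), Add(-416, 156)) = Mul(Mul(12, 5), -260) = Mul(60, -260) = -15600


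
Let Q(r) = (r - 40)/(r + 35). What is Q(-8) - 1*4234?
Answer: -38122/9 ≈ -4235.8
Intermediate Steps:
Q(r) = (-40 + r)/(35 + r)
Q(-8) - 1*4234 = (-40 - 8)/(35 - 8) - 1*4234 = -48/27 - 4234 = (1/27)*(-48) - 4234 = -16/9 - 4234 = -38122/9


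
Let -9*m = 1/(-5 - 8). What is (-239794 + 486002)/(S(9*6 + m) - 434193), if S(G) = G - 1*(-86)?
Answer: -3600792/6348025 ≈ -0.56723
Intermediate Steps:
m = 1/117 (m = -1/(9*(-5 - 8)) = -⅑/(-13) = -⅑*(-1/13) = 1/117 ≈ 0.0085470)
S(G) = 86 + G (S(G) = G + 86 = 86 + G)
(-239794 + 486002)/(S(9*6 + m) - 434193) = (-239794 + 486002)/((86 + (9*6 + 1/117)) - 434193) = 246208/((86 + (54 + 1/117)) - 434193) = 246208/((86 + 6319/117) - 434193) = 246208/(16381/117 - 434193) = 246208/(-50784200/117) = 246208*(-117/50784200) = -3600792/6348025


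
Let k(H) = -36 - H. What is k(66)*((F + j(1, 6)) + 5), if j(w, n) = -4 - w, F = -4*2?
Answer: 816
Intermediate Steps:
F = -8
k(66)*((F + j(1, 6)) + 5) = (-36 - 1*66)*((-8 + (-4 - 1*1)) + 5) = (-36 - 66)*((-8 + (-4 - 1)) + 5) = -102*((-8 - 5) + 5) = -102*(-13 + 5) = -102*(-8) = 816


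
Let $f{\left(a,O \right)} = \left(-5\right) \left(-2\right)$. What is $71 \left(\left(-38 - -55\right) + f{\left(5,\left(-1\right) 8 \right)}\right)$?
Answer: $1917$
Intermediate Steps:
$f{\left(a,O \right)} = 10$
$71 \left(\left(-38 - -55\right) + f{\left(5,\left(-1\right) 8 \right)}\right) = 71 \left(\left(-38 - -55\right) + 10\right) = 71 \left(\left(-38 + 55\right) + 10\right) = 71 \left(17 + 10\right) = 71 \cdot 27 = 1917$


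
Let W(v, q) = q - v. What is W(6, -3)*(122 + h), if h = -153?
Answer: 279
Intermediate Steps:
W(6, -3)*(122 + h) = (-3 - 1*6)*(122 - 153) = (-3 - 6)*(-31) = -9*(-31) = 279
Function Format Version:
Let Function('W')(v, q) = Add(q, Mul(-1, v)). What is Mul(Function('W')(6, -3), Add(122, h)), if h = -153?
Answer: 279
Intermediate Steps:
Mul(Function('W')(6, -3), Add(122, h)) = Mul(Add(-3, Mul(-1, 6)), Add(122, -153)) = Mul(Add(-3, -6), -31) = Mul(-9, -31) = 279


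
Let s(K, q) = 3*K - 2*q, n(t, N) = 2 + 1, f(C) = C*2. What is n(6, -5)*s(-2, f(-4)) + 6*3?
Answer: 48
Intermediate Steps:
f(C) = 2*C
n(t, N) = 3
s(K, q) = -2*q + 3*K
n(6, -5)*s(-2, f(-4)) + 6*3 = 3*(-4*(-4) + 3*(-2)) + 6*3 = 3*(-2*(-8) - 6) + 18 = 3*(16 - 6) + 18 = 3*10 + 18 = 30 + 18 = 48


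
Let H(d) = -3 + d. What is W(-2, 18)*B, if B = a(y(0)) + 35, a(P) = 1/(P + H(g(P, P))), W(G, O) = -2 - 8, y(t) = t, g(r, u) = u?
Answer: -1040/3 ≈ -346.67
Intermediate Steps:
W(G, O) = -10
a(P) = 1/(-3 + 2*P) (a(P) = 1/(P + (-3 + P)) = 1/(-3 + 2*P))
B = 104/3 (B = 1/(-3 + 2*0) + 35 = 1/(-3 + 0) + 35 = 1/(-3) + 35 = -⅓ + 35 = 104/3 ≈ 34.667)
W(-2, 18)*B = -10*104/3 = -1040/3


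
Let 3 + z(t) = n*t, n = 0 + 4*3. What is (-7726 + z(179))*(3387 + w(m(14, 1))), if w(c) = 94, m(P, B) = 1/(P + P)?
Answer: -19427461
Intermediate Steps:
m(P, B) = 1/(2*P)
n = 12 (n = 0 + 12 = 12)
z(t) = -3 + 12*t
(-7726 + z(179))*(3387 + w(m(14, 1))) = (-7726 + (-3 + 12*179))*(3387 + 94) = (-7726 + (-3 + 2148))*3481 = (-7726 + 2145)*3481 = -5581*3481 = -19427461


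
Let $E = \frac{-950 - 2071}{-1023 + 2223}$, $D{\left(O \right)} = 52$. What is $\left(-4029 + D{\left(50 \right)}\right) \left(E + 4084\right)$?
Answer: $- \frac{6492822361}{400} \approx -1.6232 \cdot 10^{7}$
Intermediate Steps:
$E = - \frac{1007}{400}$ ($E = - \frac{3021}{1200} = \left(-3021\right) \frac{1}{1200} = - \frac{1007}{400} \approx -2.5175$)
$\left(-4029 + D{\left(50 \right)}\right) \left(E + 4084\right) = \left(-4029 + 52\right) \left(- \frac{1007}{400} + 4084\right) = \left(-3977\right) \frac{1632593}{400} = - \frac{6492822361}{400}$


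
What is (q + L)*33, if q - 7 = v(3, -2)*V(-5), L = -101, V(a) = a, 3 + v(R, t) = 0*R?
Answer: -2607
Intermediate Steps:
v(R, t) = -3 (v(R, t) = -3 + 0*R = -3 + 0 = -3)
q = 22 (q = 7 - 3*(-5) = 7 + 15 = 22)
(q + L)*33 = (22 - 101)*33 = -79*33 = -2607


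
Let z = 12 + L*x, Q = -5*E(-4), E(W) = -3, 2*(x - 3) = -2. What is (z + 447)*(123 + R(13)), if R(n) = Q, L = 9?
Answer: 65826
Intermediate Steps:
x = 2 (x = 3 + (1/2)*(-2) = 3 - 1 = 2)
Q = 15 (Q = -5*(-3) = 15)
z = 30 (z = 12 + 9*2 = 12 + 18 = 30)
R(n) = 15
(z + 447)*(123 + R(13)) = (30 + 447)*(123 + 15) = 477*138 = 65826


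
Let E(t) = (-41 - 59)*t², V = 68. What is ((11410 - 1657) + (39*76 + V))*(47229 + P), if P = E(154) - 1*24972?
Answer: -30036350255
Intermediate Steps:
E(t) = -100*t²
P = -2396572 (P = -100*154² - 1*24972 = -100*23716 - 24972 = -2371600 - 24972 = -2396572)
((11410 - 1657) + (39*76 + V))*(47229 + P) = ((11410 - 1657) + (39*76 + 68))*(47229 - 2396572) = (9753 + (2964 + 68))*(-2349343) = (9753 + 3032)*(-2349343) = 12785*(-2349343) = -30036350255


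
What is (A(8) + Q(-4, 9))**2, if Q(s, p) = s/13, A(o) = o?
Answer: 10000/169 ≈ 59.172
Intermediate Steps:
Q(s, p) = s/13 (Q(s, p) = s*(1/13) = s/13)
(A(8) + Q(-4, 9))**2 = (8 + (1/13)*(-4))**2 = (8 - 4/13)**2 = (100/13)**2 = 10000/169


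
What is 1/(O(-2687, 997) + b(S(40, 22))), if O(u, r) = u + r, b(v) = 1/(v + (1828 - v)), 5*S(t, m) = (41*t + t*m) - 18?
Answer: -1828/3089319 ≈ -0.00059172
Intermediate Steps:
S(t, m) = -18/5 + 41*t/5 + m*t/5 (S(t, m) = ((41*t + t*m) - 18)/5 = ((41*t + m*t) - 18)/5 = (-18 + 41*t + m*t)/5 = -18/5 + 41*t/5 + m*t/5)
b(v) = 1/1828
O(u, r) = r + u
1/(O(-2687, 997) + b(S(40, 22))) = 1/((997 - 2687) + 1/1828) = 1/(-1690 + 1/1828) = 1/(-3089319/1828) = -1828/3089319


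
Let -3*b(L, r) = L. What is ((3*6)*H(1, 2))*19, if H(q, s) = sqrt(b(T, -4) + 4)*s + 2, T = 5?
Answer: 684 + 228*sqrt(21) ≈ 1728.8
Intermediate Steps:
b(L, r) = -L/3
H(q, s) = 2 + s*sqrt(21)/3 (H(q, s) = sqrt(-1/3*5 + 4)*s + 2 = sqrt(-5/3 + 4)*s + 2 = sqrt(7/3)*s + 2 = (sqrt(21)/3)*s + 2 = s*sqrt(21)/3 + 2 = 2 + s*sqrt(21)/3)
((3*6)*H(1, 2))*19 = ((3*6)*(2 + (1/3)*2*sqrt(21)))*19 = (18*(2 + 2*sqrt(21)/3))*19 = (36 + 12*sqrt(21))*19 = 684 + 228*sqrt(21)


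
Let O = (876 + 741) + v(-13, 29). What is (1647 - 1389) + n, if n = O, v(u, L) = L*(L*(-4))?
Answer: -1489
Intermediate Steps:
v(u, L) = -4*L² (v(u, L) = L*(-4*L) = -4*L²)
O = -1747 (O = (876 + 741) - 4*29² = 1617 - 4*841 = 1617 - 3364 = -1747)
n = -1747
(1647 - 1389) + n = (1647 - 1389) - 1747 = 258 - 1747 = -1489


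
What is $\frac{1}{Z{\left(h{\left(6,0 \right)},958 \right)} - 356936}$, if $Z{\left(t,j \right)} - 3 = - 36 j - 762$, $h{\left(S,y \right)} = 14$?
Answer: $- \frac{1}{392183} \approx -2.5498 \cdot 10^{-6}$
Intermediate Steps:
$Z{\left(t,j \right)} = -759 - 36 j$ ($Z{\left(t,j \right)} = 3 - \left(762 + 36 j\right) = -759 - 36 j$)
$\frac{1}{Z{\left(h{\left(6,0 \right)},958 \right)} - 356936} = \frac{1}{\left(-759 - 34488\right) - 356936} = \frac{1}{-35247 - 356936} = \frac{1}{-392183} = - \frac{1}{392183}$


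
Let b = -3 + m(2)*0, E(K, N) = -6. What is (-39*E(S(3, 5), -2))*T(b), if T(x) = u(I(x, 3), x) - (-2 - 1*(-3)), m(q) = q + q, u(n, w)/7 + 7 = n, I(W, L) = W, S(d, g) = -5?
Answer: -16614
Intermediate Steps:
u(n, w) = -49 + 7*n
m(q) = 2*q
b = -3 (b = -3 + (2*2)*0 = -3 + 4*0 = -3 + 0 = -3)
T(x) = -50 + 7*x (T(x) = (-49 + 7*x) - (-2 - 1*(-3)) = (-49 + 7*x) - (-2 + 3) = (-49 + 7*x) - 1*1 = (-49 + 7*x) - 1 = -50 + 7*x)
(-39*E(S(3, 5), -2))*T(b) = (-39*(-6))*(-50 + 7*(-3)) = 234*(-50 - 21) = 234*(-71) = -16614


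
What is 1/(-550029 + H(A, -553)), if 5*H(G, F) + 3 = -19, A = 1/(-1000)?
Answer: -5/2750167 ≈ -1.8181e-6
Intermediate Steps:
A = -1/1000 ≈ -0.0010000
H(G, F) = -22/5 (H(G, F) = -⅗ + (⅕)*(-19) = -⅗ - 19/5 = -22/5)
1/(-550029 + H(A, -553)) = 1/(-550029 - 22/5) = 1/(-2750167/5) = -5/2750167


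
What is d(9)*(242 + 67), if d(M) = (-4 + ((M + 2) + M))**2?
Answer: 79104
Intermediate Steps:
d(M) = (-2 + 2*M)**2 (d(M) = (-4 + ((2 + M) + M))**2 = (-4 + (2 + 2*M))**2 = (-2 + 2*M)**2)
d(9)*(242 + 67) = (4*(-1 + 9)**2)*(242 + 67) = (4*8**2)*309 = (4*64)*309 = 256*309 = 79104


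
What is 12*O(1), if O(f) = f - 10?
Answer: -108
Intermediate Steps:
O(f) = -10 + f
12*O(1) = 12*(-10 + 1) = 12*(-9) = -108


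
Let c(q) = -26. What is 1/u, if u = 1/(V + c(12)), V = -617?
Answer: -643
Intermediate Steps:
u = -1/643 (u = 1/(-617 - 26) = 1/(-643) = -1/643 ≈ -0.0015552)
1/u = 1/(-1/643) = -643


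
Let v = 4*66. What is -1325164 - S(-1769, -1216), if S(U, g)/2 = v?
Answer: -1325692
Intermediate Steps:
v = 264
S(U, g) = 528 (S(U, g) = 2*264 = 528)
-1325164 - S(-1769, -1216) = -1325164 - 1*528 = -1325164 - 528 = -1325692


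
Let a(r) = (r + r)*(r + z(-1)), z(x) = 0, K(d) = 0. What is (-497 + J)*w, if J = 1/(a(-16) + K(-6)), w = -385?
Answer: 97968255/512 ≈ 1.9134e+5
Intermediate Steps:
a(r) = 2*r**2 (a(r) = (r + r)*(r + 0) = (2*r)*r = 2*r**2)
J = 1/512 (J = 1/(2*(-16)**2 + 0) = 1/(2*256 + 0) = 1/(512 + 0) = 1/512 ≈ 0.0019531)
(-497 + J)*w = (-497 + 1/512)*(-385) = -254463/512*(-385) = 97968255/512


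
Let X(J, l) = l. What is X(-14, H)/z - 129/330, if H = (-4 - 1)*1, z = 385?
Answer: -311/770 ≈ -0.40390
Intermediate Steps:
H = -5 (H = -5*1 = -5)
X(-14, H)/z - 129/330 = -5/385 - 129/330 = -5*1/385 - 129*1/330 = -1/77 - 43/110 = -311/770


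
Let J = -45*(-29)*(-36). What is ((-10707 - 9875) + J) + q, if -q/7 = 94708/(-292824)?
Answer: -706539719/10458 ≈ -67560.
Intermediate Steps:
q = 23677/10458 (q = -662956/(-292824) = -662956*(-1)/292824 = -7*(-23677/73206) = 23677/10458 ≈ 2.2640)
J = -46980 (J = 1305*(-36) = -46980)
((-10707 - 9875) + J) + q = ((-10707 - 9875) - 46980) + 23677/10458 = (-20582 - 46980) + 23677/10458 = -67562 + 23677/10458 = -706539719/10458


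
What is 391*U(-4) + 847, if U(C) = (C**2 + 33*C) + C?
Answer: -46073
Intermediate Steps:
U(C) = C**2 + 34*C
391*U(-4) + 847 = 391*(-4*(34 - 4)) + 847 = 391*(-4*30) + 847 = 391*(-120) + 847 = -46920 + 847 = -46073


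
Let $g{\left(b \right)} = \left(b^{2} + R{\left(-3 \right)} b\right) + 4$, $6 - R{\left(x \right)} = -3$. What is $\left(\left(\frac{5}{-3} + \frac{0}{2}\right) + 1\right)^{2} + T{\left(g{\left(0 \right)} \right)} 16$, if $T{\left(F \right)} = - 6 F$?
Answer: $- \frac{3452}{9} \approx -383.56$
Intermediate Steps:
$R{\left(x \right)} = 9$ ($R{\left(x \right)} = 6 - -3 = 6 + 3 = 9$)
$g{\left(b \right)} = 4 + b^{2} + 9 b$ ($g{\left(b \right)} = \left(b^{2} + 9 b\right) + 4 = 4 + b^{2} + 9 b$)
$\left(\left(\frac{5}{-3} + \frac{0}{2}\right) + 1\right)^{2} + T{\left(g{\left(0 \right)} \right)} 16 = \left(\left(\frac{5}{-3} + \frac{0}{2}\right) + 1\right)^{2} + - 6 \left(4 + 0^{2} + 9 \cdot 0\right) 16 = \left(\left(5 \left(- \frac{1}{3}\right) + 0 \cdot \frac{1}{2}\right) + 1\right)^{2} + - 6 \left(4 + 0 + 0\right) 16 = \left(\left(- \frac{5}{3} + 0\right) + 1\right)^{2} + \left(-6\right) 4 \cdot 16 = \left(- \frac{5}{3} + 1\right)^{2} - 384 = \left(- \frac{2}{3}\right)^{2} - 384 = \frac{4}{9} - 384 = - \frac{3452}{9}$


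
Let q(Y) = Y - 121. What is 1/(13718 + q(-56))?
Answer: 1/13541 ≈ 7.3850e-5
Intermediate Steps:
q(Y) = -121 + Y
1/(13718 + q(-56)) = 1/(13718 + (-121 - 56)) = 1/(13718 - 177) = 1/13541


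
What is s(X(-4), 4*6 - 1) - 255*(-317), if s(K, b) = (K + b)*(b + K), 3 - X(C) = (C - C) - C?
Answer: 81319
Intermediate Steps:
X(C) = 3 + C (X(C) = 3 - ((C - C) - C) = 3 - (0 - C) = 3 - (-1)*C = 3 + C)
s(K, b) = (K + b)**2 (s(K, b) = (K + b)*(K + b) = (K + b)**2)
s(X(-4), 4*6 - 1) - 255*(-317) = ((3 - 4) + (4*6 - 1))**2 - 255*(-317) = (-1 + (24 - 1))**2 + 80835 = (-1 + 23)**2 + 80835 = 22**2 + 80835 = 484 + 80835 = 81319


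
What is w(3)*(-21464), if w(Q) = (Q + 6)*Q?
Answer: -579528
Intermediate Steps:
w(Q) = Q*(6 + Q) (w(Q) = (6 + Q)*Q = Q*(6 + Q))
w(3)*(-21464) = (3*(6 + 3))*(-21464) = (3*9)*(-21464) = 27*(-21464) = -579528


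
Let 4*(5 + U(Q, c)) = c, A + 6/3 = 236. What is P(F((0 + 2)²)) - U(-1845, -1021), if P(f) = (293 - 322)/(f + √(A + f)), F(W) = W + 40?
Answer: 860437/3316 + 29*√278/1658 ≈ 259.77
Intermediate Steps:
A = 234 (A = -2 + 236 = 234)
U(Q, c) = -5 + c/4
F(W) = 40 + W
P(f) = -29/(f + √(234 + f)) (P(f) = (293 - 322)/(f + √(234 + f)) = -29/(f + √(234 + f)))
P(F((0 + 2)²)) - U(-1845, -1021) = -29/((40 + (0 + 2)²) + √(234 + (40 + (0 + 2)²))) - (-5 + (¼)*(-1021)) = -29/((40 + 2²) + √(234 + (40 + 2²))) - (-5 - 1021/4) = -29/((40 + 4) + √(234 + (40 + 4))) - 1*(-1041/4) = -29/(44 + √(234 + 44)) + 1041/4 = -29/(44 + √278) + 1041/4 = 1041/4 - 29/(44 + √278)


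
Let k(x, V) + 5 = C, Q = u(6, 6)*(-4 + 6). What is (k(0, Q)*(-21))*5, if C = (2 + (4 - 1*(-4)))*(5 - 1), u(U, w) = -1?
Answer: -3675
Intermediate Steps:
Q = -2 (Q = -(-4 + 6) = -1*2 = -2)
C = 40 (C = (2 + (4 + 4))*4 = (2 + 8)*4 = 10*4 = 40)
k(x, V) = 35 (k(x, V) = -5 + 40 = 35)
(k(0, Q)*(-21))*5 = (35*(-21))*5 = -735*5 = -3675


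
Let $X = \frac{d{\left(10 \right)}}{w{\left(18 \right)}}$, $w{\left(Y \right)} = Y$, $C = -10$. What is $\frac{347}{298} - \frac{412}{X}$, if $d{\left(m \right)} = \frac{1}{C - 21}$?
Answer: $\frac{68509355}{298} \approx 2.299 \cdot 10^{5}$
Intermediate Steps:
$d{\left(m \right)} = - \frac{1}{31}$ ($d{\left(m \right)} = \frac{1}{-10 - 21} = \frac{1}{-31} = - \frac{1}{31}$)
$X = - \frac{1}{558}$ ($X = - \frac{1}{31 \cdot 18} = \left(- \frac{1}{31}\right) \frac{1}{18} = - \frac{1}{558} \approx -0.0017921$)
$\frac{347}{298} - \frac{412}{X} = \frac{347}{298} - \frac{412}{- \frac{1}{558}} = 347 \cdot \frac{1}{298} - -229896 = \frac{347}{298} + 229896 = \frac{68509355}{298}$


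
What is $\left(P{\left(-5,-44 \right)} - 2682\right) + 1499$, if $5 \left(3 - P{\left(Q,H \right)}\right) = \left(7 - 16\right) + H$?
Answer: $- \frac{5847}{5} \approx -1169.4$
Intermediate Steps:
$P{\left(Q,H \right)} = \frac{24}{5} - \frac{H}{5}$ ($P{\left(Q,H \right)} = 3 - \frac{\left(7 - 16\right) + H}{5} = 3 - \frac{-9 + H}{5} = 3 - \left(- \frac{9}{5} + \frac{H}{5}\right) = \frac{24}{5} - \frac{H}{5}$)
$\left(P{\left(-5,-44 \right)} - 2682\right) + 1499 = \left(\left(\frac{24}{5} - - \frac{44}{5}\right) - 2682\right) + 1499 = \left(\left(\frac{24}{5} + \frac{44}{5}\right) - 2682\right) + 1499 = \left(\frac{68}{5} - 2682\right) + 1499 = - \frac{13342}{5} + 1499 = - \frac{5847}{5}$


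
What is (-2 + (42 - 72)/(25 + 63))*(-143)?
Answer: 1339/4 ≈ 334.75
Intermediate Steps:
(-2 + (42 - 72)/(25 + 63))*(-143) = (-2 - 30/88)*(-143) = (-2 - 30*1/88)*(-143) = (-2 - 15/44)*(-143) = -103/44*(-143) = 1339/4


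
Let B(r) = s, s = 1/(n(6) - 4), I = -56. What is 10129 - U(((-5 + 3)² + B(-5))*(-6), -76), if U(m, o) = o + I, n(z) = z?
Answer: 10261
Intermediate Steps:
s = ½ (s = 1/(6 - 4) = 1/2 = ½ ≈ 0.50000)
B(r) = ½
U(m, o) = -56 + o (U(m, o) = o - 56 = -56 + o)
10129 - U(((-5 + 3)² + B(-5))*(-6), -76) = 10129 - (-56 - 76) = 10129 - 1*(-132) = 10129 + 132 = 10261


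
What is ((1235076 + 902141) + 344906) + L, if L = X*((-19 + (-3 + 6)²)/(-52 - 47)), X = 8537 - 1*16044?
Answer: 245655107/99 ≈ 2.4814e+6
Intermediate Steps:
X = -7507 (X = 8537 - 16044 = -7507)
L = -75070/99 (L = -7507*(-19 + (-3 + 6)²)/(-52 - 47) = -7507*(-19 + 3²)/(-99) = -7507*(-19 + 9)*(-1)/99 = -(-75070)*(-1)/99 = -7507*10/99 = -75070/99 ≈ -758.28)
((1235076 + 902141) + 344906) + L = ((1235076 + 902141) + 344906) - 75070/99 = (2137217 + 344906) - 75070/99 = 2482123 - 75070/99 = 245655107/99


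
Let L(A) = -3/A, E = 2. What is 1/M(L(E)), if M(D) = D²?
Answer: 4/9 ≈ 0.44444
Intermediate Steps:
1/M(L(E)) = 1/((-3/2)²) = 1/(9/4) = 4/9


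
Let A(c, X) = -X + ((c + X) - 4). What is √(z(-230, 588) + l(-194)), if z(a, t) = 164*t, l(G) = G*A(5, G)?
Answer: √96238 ≈ 310.22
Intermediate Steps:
A(c, X) = -4 + c (A(c, X) = -X + ((X + c) - 4) = -X + (-4 + X + c) = -4 + c)
l(G) = G (l(G) = G*(-4 + 5) = G*1 = G)
√(z(-230, 588) + l(-194)) = √(164*588 - 194) = √(96432 - 194) = √96238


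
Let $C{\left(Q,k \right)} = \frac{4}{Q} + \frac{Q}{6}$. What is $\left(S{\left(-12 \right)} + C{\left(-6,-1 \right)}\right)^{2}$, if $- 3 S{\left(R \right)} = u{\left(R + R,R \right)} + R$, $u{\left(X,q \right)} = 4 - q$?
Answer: $9$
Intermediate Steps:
$C{\left(Q,k \right)} = \frac{4}{Q} + \frac{Q}{6}$ ($C{\left(Q,k \right)} = \frac{4}{Q} + Q \frac{1}{6} = \frac{4}{Q} + \frac{Q}{6}$)
$S{\left(R \right)} = - \frac{4}{3}$ ($S{\left(R \right)} = - \frac{\left(4 - R\right) + R}{3} = \left(- \frac{1}{3}\right) 4 = - \frac{4}{3}$)
$\left(S{\left(-12 \right)} + C{\left(-6,-1 \right)}\right)^{2} = \left(- \frac{4}{3} + \left(\frac{4}{-6} + \frac{1}{6} \left(-6\right)\right)\right)^{2} = \left(- \frac{4}{3} + \left(4 \left(- \frac{1}{6}\right) - 1\right)\right)^{2} = \left(- \frac{4}{3} - \frac{5}{3}\right)^{2} = \left(-3\right)^{2} = 9$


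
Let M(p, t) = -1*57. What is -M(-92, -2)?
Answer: 57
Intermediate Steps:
M(p, t) = -57
-M(-92, -2) = -1*(-57) = 57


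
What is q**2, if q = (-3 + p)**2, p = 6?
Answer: 81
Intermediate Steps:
q = 9 (q = (-3 + 6)**2 = 3**2 = 9)
q**2 = 9**2 = 81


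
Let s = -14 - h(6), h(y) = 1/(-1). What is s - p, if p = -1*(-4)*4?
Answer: -29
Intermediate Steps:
h(y) = -1
p = 16 (p = 4*4 = 16)
s = -13 (s = -14 - 1*(-1) = -14 + 1 = -13)
s - p = -13 - 1*16 = -13 - 16 = -29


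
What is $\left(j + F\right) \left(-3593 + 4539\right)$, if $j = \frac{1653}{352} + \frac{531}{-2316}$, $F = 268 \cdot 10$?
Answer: $\frac{7841993119}{3088} \approx 2.5395 \cdot 10^{6}$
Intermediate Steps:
$F = 2680$
$j = \frac{303453}{67936}$ ($j = 1653 \cdot \frac{1}{352} + 531 \left(- \frac{1}{2316}\right) = \frac{1653}{352} - \frac{177}{772} = \frac{303453}{67936} \approx 4.4668$)
$\left(j + F\right) \left(-3593 + 4539\right) = \left(\frac{303453}{67936} + 2680\right) \left(-3593 + 4539\right) = \frac{182371933}{67936} \cdot 946 = \frac{7841993119}{3088}$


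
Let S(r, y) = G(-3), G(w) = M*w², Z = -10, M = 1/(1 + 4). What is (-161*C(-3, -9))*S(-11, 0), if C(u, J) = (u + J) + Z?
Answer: 31878/5 ≈ 6375.6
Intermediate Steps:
M = ⅕ (M = 1/5 = ⅕ ≈ 0.20000)
G(w) = w²/5
S(r, y) = 9/5 (S(r, y) = (⅕)*(-3)² = (⅕)*9 = 9/5)
C(u, J) = -10 + J + u (C(u, J) = (u + J) - 10 = (J + u) - 10 = -10 + J + u)
(-161*C(-3, -9))*S(-11, 0) = -161*(-10 - 9 - 3)*(9/5) = -161*(-22)*(9/5) = 3542*(9/5) = 31878/5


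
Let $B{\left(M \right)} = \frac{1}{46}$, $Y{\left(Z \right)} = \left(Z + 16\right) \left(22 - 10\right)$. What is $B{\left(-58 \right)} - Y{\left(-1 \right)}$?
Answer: $- \frac{8279}{46} \approx -179.98$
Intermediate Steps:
$Y{\left(Z \right)} = 192 + 12 Z$ ($Y{\left(Z \right)} = \left(16 + Z\right) 12 = 192 + 12 Z$)
$B{\left(M \right)} = \frac{1}{46}$
$B{\left(-58 \right)} - Y{\left(-1 \right)} = \frac{1}{46} - \left(192 + 12 \left(-1\right)\right) = \frac{1}{46} - \left(192 - 12\right) = \frac{1}{46} - 180 = - \frac{8279}{46}$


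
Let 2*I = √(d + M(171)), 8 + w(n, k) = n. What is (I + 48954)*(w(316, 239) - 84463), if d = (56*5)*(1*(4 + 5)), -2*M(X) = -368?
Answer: -4121911900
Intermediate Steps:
w(n, k) = -8 + n
M(X) = 184 (M(X) = -½*(-368) = 184)
d = 2520 (d = 280*(1*9) = 280*9 = 2520)
I = 26 (I = √(2520 + 184)/2 = √2704/2 = (½)*52 = 26)
(I + 48954)*(w(316, 239) - 84463) = (26 + 48954)*((-8 + 316) - 84463) = 48980*(308 - 84463) = 48980*(-84155) = -4121911900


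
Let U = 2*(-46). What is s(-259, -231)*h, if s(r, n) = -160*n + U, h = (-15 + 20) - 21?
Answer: -589888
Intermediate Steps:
U = -92
h = -16 (h = 5 - 21 = -16)
s(r, n) = -92 - 160*n (s(r, n) = -160*n - 92 = -92 - 160*n)
s(-259, -231)*h = (-92 - 160*(-231))*(-16) = (-92 + 36960)*(-16) = 36868*(-16) = -589888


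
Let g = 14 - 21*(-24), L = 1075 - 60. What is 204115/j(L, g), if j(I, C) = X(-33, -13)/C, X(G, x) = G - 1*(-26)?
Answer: -15104510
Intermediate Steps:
X(G, x) = 26 + G (X(G, x) = G + 26 = 26 + G)
L = 1015
g = 518 (g = 14 + 504 = 518)
j(I, C) = -7/C (j(I, C) = (26 - 33)/C = -7/C)
204115/j(L, g) = 204115/((-7/518)) = 204115/((-7*1/518)) = 204115/(-1/74) = 204115*(-74) = -15104510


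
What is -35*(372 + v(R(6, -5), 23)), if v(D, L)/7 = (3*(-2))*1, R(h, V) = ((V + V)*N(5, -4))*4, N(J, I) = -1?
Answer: -11550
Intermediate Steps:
R(h, V) = -8*V (R(h, V) = ((V + V)*(-1))*4 = ((2*V)*(-1))*4 = -2*V*4 = -8*V)
v(D, L) = -42 (v(D, L) = 7*((3*(-2))*1) = 7*(-6*1) = 7*(-6) = -42)
-35*(372 + v(R(6, -5), 23)) = -35*(372 - 42) = -35*330 = -11550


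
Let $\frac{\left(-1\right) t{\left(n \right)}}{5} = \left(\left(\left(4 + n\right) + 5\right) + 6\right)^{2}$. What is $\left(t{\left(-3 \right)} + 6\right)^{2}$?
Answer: $509796$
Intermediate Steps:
$t{\left(n \right)} = - 5 \left(15 + n\right)^{2}$ ($t{\left(n \right)} = - 5 \left(\left(\left(4 + n\right) + 5\right) + 6\right)^{2} = - 5 \left(\left(9 + n\right) + 6\right)^{2} = - 5 \left(15 + n\right)^{2}$)
$\left(t{\left(-3 \right)} + 6\right)^{2} = \left(- 5 \left(15 - 3\right)^{2} + 6\right)^{2} = \left(- 5 \cdot 12^{2} + 6\right)^{2} = \left(\left(-5\right) 144 + 6\right)^{2} = \left(-720 + 6\right)^{2} = \left(-714\right)^{2} = 509796$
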